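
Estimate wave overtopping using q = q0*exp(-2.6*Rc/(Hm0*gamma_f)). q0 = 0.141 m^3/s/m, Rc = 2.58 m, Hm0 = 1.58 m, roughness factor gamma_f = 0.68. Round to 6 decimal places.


q = q0 * exp(-2.6 * Rc / (Hm0 * gamma_f))
Exponent = -2.6 * 2.58 / (1.58 * 0.68)
= -2.6 * 2.58 / 1.0744
= -6.243485
exp(-6.243485) = 0.001943
q = 0.141 * 0.001943
q = 0.000274 m^3/s/m

0.000274


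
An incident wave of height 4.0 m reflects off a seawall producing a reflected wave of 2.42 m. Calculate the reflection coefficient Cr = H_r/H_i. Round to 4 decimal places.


Cr = H_r / H_i
Cr = 2.42 / 4.0
Cr = 0.6050

0.6050


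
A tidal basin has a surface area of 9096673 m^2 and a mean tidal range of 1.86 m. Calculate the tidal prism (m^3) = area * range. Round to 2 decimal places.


Tidal prism = Area * Tidal range
P = 9096673 * 1.86
P = 16919811.78 m^3

16919811.78


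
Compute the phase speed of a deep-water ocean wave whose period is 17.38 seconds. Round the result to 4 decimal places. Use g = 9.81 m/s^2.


We use the deep-water celerity formula:
C = g * T / (2 * pi)
C = 9.81 * 17.38 / (2 * 3.14159...)
C = 170.497800 / 6.283185
C = 27.1356 m/s

27.1356


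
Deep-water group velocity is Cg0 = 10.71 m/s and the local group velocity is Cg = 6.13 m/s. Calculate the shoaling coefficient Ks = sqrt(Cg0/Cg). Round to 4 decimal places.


Ks = sqrt(Cg0 / Cg)
Ks = sqrt(10.71 / 6.13)
Ks = sqrt(1.7471)
Ks = 1.3218

1.3218


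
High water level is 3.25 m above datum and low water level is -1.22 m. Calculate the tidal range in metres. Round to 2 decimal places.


Tidal range = High water - Low water
Tidal range = 3.25 - (-1.22)
Tidal range = 4.47 m

4.47


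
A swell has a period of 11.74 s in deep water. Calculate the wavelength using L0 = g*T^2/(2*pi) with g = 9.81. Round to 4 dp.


L0 = g * T^2 / (2 * pi)
L0 = 9.81 * 11.74^2 / (2 * pi)
L0 = 9.81 * 137.8276 / 6.28319
L0 = 1352.0888 / 6.28319
L0 = 215.1916 m

215.1916


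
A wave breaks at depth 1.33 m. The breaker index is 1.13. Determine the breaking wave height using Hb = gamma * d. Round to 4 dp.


Hb = gamma * d
Hb = 1.13 * 1.33
Hb = 1.5029 m

1.5029


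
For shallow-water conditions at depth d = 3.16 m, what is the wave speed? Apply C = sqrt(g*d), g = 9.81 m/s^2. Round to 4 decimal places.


Using the shallow-water approximation:
C = sqrt(g * d) = sqrt(9.81 * 3.16)
C = sqrt(30.9996)
C = 5.5677 m/s

5.5677


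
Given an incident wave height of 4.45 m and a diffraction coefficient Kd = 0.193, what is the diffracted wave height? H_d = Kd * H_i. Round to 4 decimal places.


H_d = Kd * H_i
H_d = 0.193 * 4.45
H_d = 0.8589 m

0.8589


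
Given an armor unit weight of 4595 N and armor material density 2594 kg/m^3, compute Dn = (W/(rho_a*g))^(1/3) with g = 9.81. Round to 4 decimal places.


V = W / (rho_a * g)
V = 4595 / (2594 * 9.81)
V = 4595 / 25447.14
V = 0.180570 m^3
Dn = V^(1/3) = 0.180570^(1/3)
Dn = 0.5652 m

0.5652


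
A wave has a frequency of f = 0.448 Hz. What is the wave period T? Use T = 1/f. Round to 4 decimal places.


T = 1 / f
T = 1 / 0.448
T = 2.2321 s

2.2321


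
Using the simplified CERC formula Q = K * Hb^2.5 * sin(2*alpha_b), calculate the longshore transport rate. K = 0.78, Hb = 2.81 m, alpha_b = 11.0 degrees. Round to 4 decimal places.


Q = K * Hb^2.5 * sin(2 * alpha_b)
Hb^2.5 = 2.81^2.5 = 13.236276
sin(2 * 11.0) = sin(22.0) = 0.374607
Q = 0.78 * 13.236276 * 0.374607
Q = 3.8675 m^3/s

3.8675


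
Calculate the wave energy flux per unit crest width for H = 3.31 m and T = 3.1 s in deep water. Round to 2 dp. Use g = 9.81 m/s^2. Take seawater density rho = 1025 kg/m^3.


P = rho * g^2 * H^2 * T / (32 * pi)
P = 1025 * 9.81^2 * 3.31^2 * 3.1 / (32 * pi)
P = 1025 * 96.2361 * 10.9561 * 3.1 / 100.53096
P = 33325.73 W/m

33325.73


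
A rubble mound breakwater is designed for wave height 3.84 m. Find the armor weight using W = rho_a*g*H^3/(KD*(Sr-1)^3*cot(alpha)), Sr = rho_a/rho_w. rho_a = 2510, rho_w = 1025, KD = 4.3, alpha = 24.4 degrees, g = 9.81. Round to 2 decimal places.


Sr = rho_a / rho_w = 2510 / 1025 = 2.448780
(Sr - 1) = 1.448780
(Sr - 1)^3 = 3.040939
cot(24.4) = 1 / tan(24.4) = 1 / 0.453620 = 2.204488
Numerator = 2510 * 9.81 * 3.84^3 = 1394236.3521
Denominator = 4.3 * 3.040939 * 2.204488 = 28.825969
W = 1394236.3521 / 28.825969
W = 48367.37 N

48367.37


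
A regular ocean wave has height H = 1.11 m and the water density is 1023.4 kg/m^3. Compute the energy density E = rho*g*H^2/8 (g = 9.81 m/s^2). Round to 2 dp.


E = (1/8) * rho * g * H^2
E = (1/8) * 1023.4 * 9.81 * 1.11^2
E = 0.125 * 1023.4 * 9.81 * 1.2321
E = 1546.22 J/m^2

1546.22


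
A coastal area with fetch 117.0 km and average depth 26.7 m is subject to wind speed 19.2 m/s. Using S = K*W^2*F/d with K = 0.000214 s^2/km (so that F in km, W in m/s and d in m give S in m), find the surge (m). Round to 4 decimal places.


S = K * W^2 * F / d
W^2 = 19.2^2 = 368.64
S = 0.000214 * 368.64 * 117.0 / 26.7
Numerator = 0.000214 * 368.64 * 117.0 = 9.230008
S = 9.230008 / 26.7 = 0.3457 m

0.3457


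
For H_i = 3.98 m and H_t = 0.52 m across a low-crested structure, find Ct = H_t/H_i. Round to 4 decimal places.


Ct = H_t / H_i
Ct = 0.52 / 3.98
Ct = 0.1307

0.1307


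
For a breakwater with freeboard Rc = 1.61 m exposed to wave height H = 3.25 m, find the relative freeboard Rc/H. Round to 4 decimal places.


Relative freeboard = Rc / H
= 1.61 / 3.25
= 0.4954

0.4954


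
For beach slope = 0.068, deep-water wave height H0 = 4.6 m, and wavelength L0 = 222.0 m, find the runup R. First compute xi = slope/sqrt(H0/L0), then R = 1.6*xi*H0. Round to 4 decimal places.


xi = slope / sqrt(H0/L0)
H0/L0 = 4.6/222.0 = 0.020721
sqrt(0.020721) = 0.143947
xi = 0.068 / 0.143947 = 0.472396
R = 1.6 * xi * H0 = 1.6 * 0.472396 * 4.6
R = 3.4768 m

3.4768


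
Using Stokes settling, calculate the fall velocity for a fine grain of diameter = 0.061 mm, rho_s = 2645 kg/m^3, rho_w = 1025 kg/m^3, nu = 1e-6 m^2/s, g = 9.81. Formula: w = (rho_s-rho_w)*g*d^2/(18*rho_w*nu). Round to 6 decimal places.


w = (rho_s - rho_w) * g * d^2 / (18 * rho_w * nu)
d = 0.061 mm = 0.000061 m
rho_s - rho_w = 2645 - 1025 = 1620
Numerator = 1620 * 9.81 * (0.000061)^2 = 0.000059134876
Denominator = 18 * 1025 * 1e-6 = 0.018450
w = 0.003205 m/s

0.003205


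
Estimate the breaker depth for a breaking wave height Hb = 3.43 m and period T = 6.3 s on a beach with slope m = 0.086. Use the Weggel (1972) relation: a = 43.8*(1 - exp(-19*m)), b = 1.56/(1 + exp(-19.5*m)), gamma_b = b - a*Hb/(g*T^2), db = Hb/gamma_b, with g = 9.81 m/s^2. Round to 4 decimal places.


a = 43.8 * (1 - exp(-19 * m))
exp(-19 * 0.086) = exp(-1.6340) = 0.195147
a = 43.8 * (1 - 0.195147) = 35.252543
b = 1.56 / (1 + exp(-19.5 * m))
exp(-19.5 * 0.086) = exp(-1.6770) = 0.186934
b = 1.56 / (1 + 0.186934) = 1.314311
Hb / (g * T^2) = 3.43 / (9.81 * 6.3^2) = 3.43 / 389.3589 = 0.00880935
gamma_b = b - a * Hb/(g*T^2) = 1.314311 - 35.252543 * 0.00880935 = 1.003759
db = Hb / gamma_b = 3.43 / 1.003759
db = 3.4172 m

3.4172


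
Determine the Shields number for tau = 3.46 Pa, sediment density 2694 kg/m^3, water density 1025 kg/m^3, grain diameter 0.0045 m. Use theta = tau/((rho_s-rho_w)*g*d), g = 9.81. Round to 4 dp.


theta = tau / ((rho_s - rho_w) * g * d)
rho_s - rho_w = 2694 - 1025 = 1669
Denominator = 1669 * 9.81 * 0.0045 = 73.678005
theta = 3.46 / 73.678005
theta = 0.0470

0.0470


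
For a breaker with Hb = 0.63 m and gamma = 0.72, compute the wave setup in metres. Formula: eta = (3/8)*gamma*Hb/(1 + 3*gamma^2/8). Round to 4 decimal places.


eta = (3/8) * gamma * Hb / (1 + 3*gamma^2/8)
Numerator = (3/8) * 0.72 * 0.63 = 0.170100
Denominator = 1 + 3*0.72^2/8 = 1 + 0.194400 = 1.194400
eta = 0.170100 / 1.194400
eta = 0.1424 m

0.1424


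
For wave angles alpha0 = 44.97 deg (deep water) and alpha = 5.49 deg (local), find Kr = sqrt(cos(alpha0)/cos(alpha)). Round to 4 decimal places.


Kr = sqrt(cos(alpha0) / cos(alpha))
cos(44.97) = 0.707477
cos(5.49) = 0.995413
Kr = sqrt(0.707477 / 0.995413)
Kr = sqrt(0.710737)
Kr = 0.8431

0.8431


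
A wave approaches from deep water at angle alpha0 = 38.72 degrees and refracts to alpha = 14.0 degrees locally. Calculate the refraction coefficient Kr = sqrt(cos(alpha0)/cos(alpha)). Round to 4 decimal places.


Kr = sqrt(cos(alpha0) / cos(alpha))
cos(38.72) = 0.780212
cos(14.0) = 0.970296
Kr = sqrt(0.780212 / 0.970296)
Kr = sqrt(0.804097)
Kr = 0.8967

0.8967


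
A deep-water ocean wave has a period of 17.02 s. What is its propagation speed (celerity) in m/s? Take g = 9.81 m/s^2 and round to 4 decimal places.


We use the deep-water celerity formula:
C = g * T / (2 * pi)
C = 9.81 * 17.02 / (2 * 3.14159...)
C = 166.966200 / 6.283185
C = 26.5735 m/s

26.5735


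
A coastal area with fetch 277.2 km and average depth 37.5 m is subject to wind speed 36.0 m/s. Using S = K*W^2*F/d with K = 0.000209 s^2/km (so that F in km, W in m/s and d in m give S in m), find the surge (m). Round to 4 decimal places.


S = K * W^2 * F / d
W^2 = 36.0^2 = 1296.00
S = 0.000209 * 1296.00 * 277.2 / 37.5
Numerator = 0.000209 * 1296.00 * 277.2 = 75.083501
S = 75.083501 / 37.5 = 2.0022 m

2.0022


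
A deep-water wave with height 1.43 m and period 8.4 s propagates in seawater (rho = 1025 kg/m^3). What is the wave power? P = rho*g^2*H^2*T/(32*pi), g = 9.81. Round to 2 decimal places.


P = rho * g^2 * H^2 * T / (32 * pi)
P = 1025 * 9.81^2 * 1.43^2 * 8.4 / (32 * pi)
P = 1025 * 96.2361 * 2.0449 * 8.4 / 100.53096
P = 16854.40 W/m

16854.40


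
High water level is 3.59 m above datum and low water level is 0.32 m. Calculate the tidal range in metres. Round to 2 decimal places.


Tidal range = High water - Low water
Tidal range = 3.59 - (0.32)
Tidal range = 3.27 m

3.27


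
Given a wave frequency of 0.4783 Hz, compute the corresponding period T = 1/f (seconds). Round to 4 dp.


T = 1 / f
T = 1 / 0.4783
T = 2.0907 s

2.0907


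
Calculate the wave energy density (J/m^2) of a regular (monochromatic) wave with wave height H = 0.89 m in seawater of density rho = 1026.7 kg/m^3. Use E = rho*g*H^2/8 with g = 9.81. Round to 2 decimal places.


E = (1/8) * rho * g * H^2
E = (1/8) * 1026.7 * 9.81 * 0.89^2
E = 0.125 * 1026.7 * 9.81 * 0.7921
E = 997.25 J/m^2

997.25


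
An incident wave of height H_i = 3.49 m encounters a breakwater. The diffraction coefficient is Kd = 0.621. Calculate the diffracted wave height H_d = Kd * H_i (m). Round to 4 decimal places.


H_d = Kd * H_i
H_d = 0.621 * 3.49
H_d = 2.1673 m

2.1673


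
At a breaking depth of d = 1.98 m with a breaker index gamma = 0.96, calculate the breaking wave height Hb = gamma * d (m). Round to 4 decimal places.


Hb = gamma * d
Hb = 0.96 * 1.98
Hb = 1.9008 m

1.9008


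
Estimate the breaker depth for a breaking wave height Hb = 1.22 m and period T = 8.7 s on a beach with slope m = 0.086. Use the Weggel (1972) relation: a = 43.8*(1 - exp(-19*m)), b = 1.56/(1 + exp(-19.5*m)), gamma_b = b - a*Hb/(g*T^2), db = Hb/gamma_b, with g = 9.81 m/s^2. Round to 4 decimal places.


a = 43.8 * (1 - exp(-19 * m))
exp(-19 * 0.086) = exp(-1.6340) = 0.195147
a = 43.8 * (1 - 0.195147) = 35.252543
b = 1.56 / (1 + exp(-19.5 * m))
exp(-19.5 * 0.086) = exp(-1.6770) = 0.186934
b = 1.56 / (1 + 0.186934) = 1.314311
Hb / (g * T^2) = 1.22 / (9.81 * 8.7^2) = 1.22 / 742.5189 = 0.00164306
gamma_b = b - a * Hb/(g*T^2) = 1.314311 - 35.252543 * 0.00164306 = 1.256389
db = Hb / gamma_b = 1.22 / 1.256389
db = 0.9710 m

0.9710


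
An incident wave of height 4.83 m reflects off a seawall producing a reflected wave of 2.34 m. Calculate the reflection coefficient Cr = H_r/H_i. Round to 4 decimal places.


Cr = H_r / H_i
Cr = 2.34 / 4.83
Cr = 0.4845

0.4845


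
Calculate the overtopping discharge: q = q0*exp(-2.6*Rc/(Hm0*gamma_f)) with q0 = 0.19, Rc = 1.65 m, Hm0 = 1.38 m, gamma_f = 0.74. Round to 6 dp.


q = q0 * exp(-2.6 * Rc / (Hm0 * gamma_f))
Exponent = -2.6 * 1.65 / (1.38 * 0.74)
= -2.6 * 1.65 / 1.0212
= -4.200940
exp(-4.200940) = 0.014981
q = 0.19 * 0.014981
q = 0.002846 m^3/s/m

0.002846


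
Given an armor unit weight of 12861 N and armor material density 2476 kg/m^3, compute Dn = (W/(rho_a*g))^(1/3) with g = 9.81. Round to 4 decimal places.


V = W / (rho_a * g)
V = 12861 / (2476 * 9.81)
V = 12861 / 24289.56
V = 0.529487 m^3
Dn = V^(1/3) = 0.529487^(1/3)
Dn = 0.8090 m

0.8090


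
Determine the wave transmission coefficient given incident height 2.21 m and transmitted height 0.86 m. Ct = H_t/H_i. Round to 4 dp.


Ct = H_t / H_i
Ct = 0.86 / 2.21
Ct = 0.3891

0.3891


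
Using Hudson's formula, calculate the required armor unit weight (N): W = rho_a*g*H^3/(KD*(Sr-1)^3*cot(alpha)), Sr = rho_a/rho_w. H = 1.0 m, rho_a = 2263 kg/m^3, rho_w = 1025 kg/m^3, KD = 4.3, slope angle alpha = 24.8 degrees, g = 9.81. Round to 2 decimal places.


Sr = rho_a / rho_w = 2263 / 1025 = 2.207805
(Sr - 1) = 1.207805
(Sr - 1)^3 = 1.761937
cot(24.8) = 1 / tan(24.8) = 1 / 0.462065 = 2.164198
Numerator = 2263 * 9.81 * 1.0^3 = 22200.0300
Denominator = 4.3 * 1.761937 * 2.164198 = 16.396677
W = 22200.0300 / 16.396677
W = 1353.93 N

1353.93


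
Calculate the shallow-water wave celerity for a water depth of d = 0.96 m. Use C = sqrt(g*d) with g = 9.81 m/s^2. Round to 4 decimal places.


Using the shallow-water approximation:
C = sqrt(g * d) = sqrt(9.81 * 0.96)
C = sqrt(9.4176)
C = 3.0688 m/s

3.0688


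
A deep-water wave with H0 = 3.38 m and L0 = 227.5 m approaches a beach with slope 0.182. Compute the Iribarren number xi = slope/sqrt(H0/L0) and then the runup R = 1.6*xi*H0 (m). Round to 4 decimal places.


xi = slope / sqrt(H0/L0)
H0/L0 = 3.38/227.5 = 0.014857
sqrt(0.014857) = 0.121890
xi = 0.182 / 0.121890 = 1.493151
R = 1.6 * xi * H0 = 1.6 * 1.493151 * 3.38
R = 8.0750 m

8.0750


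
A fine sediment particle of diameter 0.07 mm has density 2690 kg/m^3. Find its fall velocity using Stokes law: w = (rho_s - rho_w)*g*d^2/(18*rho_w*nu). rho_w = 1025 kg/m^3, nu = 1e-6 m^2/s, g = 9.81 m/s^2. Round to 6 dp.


w = (rho_s - rho_w) * g * d^2 / (18 * rho_w * nu)
d = 0.07 mm = 0.000070 m
rho_s - rho_w = 2690 - 1025 = 1665
Numerator = 1665 * 9.81 * (0.000070)^2 = 0.000080034885
Denominator = 18 * 1025 * 1e-6 = 0.018450
w = 0.004338 m/s

0.004338


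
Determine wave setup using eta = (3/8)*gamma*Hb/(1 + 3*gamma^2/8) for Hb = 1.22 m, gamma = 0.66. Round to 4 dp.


eta = (3/8) * gamma * Hb / (1 + 3*gamma^2/8)
Numerator = (3/8) * 0.66 * 1.22 = 0.301950
Denominator = 1 + 3*0.66^2/8 = 1 + 0.163350 = 1.163350
eta = 0.301950 / 1.163350
eta = 0.2596 m

0.2596


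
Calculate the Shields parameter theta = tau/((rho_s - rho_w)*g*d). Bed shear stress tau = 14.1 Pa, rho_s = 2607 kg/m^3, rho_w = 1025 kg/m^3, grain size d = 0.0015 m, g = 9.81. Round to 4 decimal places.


theta = tau / ((rho_s - rho_w) * g * d)
rho_s - rho_w = 2607 - 1025 = 1582
Denominator = 1582 * 9.81 * 0.0015 = 23.279130
theta = 14.1 / 23.279130
theta = 0.6057

0.6057


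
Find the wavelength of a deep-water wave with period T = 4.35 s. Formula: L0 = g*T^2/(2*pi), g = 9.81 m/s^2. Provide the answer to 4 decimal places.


L0 = g * T^2 / (2 * pi)
L0 = 9.81 * 4.35^2 / (2 * pi)
L0 = 9.81 * 18.9225 / 6.28319
L0 = 185.6297 / 6.28319
L0 = 29.5439 m

29.5439


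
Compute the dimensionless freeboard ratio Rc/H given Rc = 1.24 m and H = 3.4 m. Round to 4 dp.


Relative freeboard = Rc / H
= 1.24 / 3.4
= 0.3647

0.3647


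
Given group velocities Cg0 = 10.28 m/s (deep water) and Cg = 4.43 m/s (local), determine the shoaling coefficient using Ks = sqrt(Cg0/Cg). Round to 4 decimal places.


Ks = sqrt(Cg0 / Cg)
Ks = sqrt(10.28 / 4.43)
Ks = sqrt(2.3205)
Ks = 1.5233

1.5233


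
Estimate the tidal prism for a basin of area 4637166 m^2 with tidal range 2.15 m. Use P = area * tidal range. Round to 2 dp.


Tidal prism = Area * Tidal range
P = 4637166 * 2.15
P = 9969906.90 m^3

9969906.90


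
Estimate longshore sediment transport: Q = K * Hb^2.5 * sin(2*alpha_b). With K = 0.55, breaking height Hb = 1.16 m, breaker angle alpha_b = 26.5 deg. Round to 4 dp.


Q = K * Hb^2.5 * sin(2 * alpha_b)
Hb^2.5 = 1.16^2.5 = 1.449256
sin(2 * 26.5) = sin(53.0) = 0.798636
Q = 0.55 * 1.449256 * 0.798636
Q = 0.6366 m^3/s

0.6366


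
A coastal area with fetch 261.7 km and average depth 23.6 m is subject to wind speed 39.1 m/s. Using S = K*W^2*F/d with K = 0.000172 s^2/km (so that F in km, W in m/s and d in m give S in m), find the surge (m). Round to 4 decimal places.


S = K * W^2 * F / d
W^2 = 39.1^2 = 1528.81
S = 0.000172 * 1528.81 * 261.7 / 23.6
Numerator = 0.000172 * 1528.81 * 261.7 = 68.815407
S = 68.815407 / 23.6 = 2.9159 m

2.9159


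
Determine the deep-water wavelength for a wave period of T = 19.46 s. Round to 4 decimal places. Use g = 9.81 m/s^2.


L0 = g * T^2 / (2 * pi)
L0 = 9.81 * 19.46^2 / (2 * pi)
L0 = 9.81 * 378.6916 / 6.28319
L0 = 3714.9646 / 6.28319
L0 = 591.2550 m

591.2550


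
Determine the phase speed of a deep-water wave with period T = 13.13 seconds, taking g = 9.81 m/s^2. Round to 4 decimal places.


We use the deep-water celerity formula:
C = g * T / (2 * pi)
C = 9.81 * 13.13 / (2 * 3.14159...)
C = 128.805300 / 6.283185
C = 20.5000 m/s

20.5000


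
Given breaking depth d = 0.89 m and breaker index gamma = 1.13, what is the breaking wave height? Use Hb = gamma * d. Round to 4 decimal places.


Hb = gamma * d
Hb = 1.13 * 0.89
Hb = 1.0057 m

1.0057


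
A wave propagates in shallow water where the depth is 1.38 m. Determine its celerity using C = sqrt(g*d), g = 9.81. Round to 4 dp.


Using the shallow-water approximation:
C = sqrt(g * d) = sqrt(9.81 * 1.38)
C = sqrt(13.5378)
C = 3.6794 m/s

3.6794


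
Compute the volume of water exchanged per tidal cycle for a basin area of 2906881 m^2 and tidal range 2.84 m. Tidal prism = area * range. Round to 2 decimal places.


Tidal prism = Area * Tidal range
P = 2906881 * 2.84
P = 8255542.04 m^3

8255542.04


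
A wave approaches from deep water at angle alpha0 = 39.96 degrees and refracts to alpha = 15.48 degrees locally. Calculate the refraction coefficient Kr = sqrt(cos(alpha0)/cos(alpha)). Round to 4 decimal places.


Kr = sqrt(cos(alpha0) / cos(alpha))
cos(39.96) = 0.766493
cos(15.48) = 0.963724
Kr = sqrt(0.766493 / 0.963724)
Kr = sqrt(0.795345)
Kr = 0.8918

0.8918


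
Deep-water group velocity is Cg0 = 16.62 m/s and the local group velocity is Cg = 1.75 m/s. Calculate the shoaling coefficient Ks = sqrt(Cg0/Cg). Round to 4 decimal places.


Ks = sqrt(Cg0 / Cg)
Ks = sqrt(16.62 / 1.75)
Ks = sqrt(9.4971)
Ks = 3.0817

3.0817


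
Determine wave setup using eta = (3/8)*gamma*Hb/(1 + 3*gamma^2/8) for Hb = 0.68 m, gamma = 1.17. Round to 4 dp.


eta = (3/8) * gamma * Hb / (1 + 3*gamma^2/8)
Numerator = (3/8) * 1.17 * 0.68 = 0.298350
Denominator = 1 + 3*1.17^2/8 = 1 + 0.513338 = 1.513338
eta = 0.298350 / 1.513338
eta = 0.1971 m

0.1971


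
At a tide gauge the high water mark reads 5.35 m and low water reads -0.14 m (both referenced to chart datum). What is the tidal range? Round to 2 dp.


Tidal range = High water - Low water
Tidal range = 5.35 - (-0.14)
Tidal range = 5.49 m

5.49


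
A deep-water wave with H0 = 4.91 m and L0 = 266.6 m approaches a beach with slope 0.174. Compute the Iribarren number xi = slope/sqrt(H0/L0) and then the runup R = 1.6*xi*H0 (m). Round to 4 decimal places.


xi = slope / sqrt(H0/L0)
H0/L0 = 4.91/266.6 = 0.018417
sqrt(0.018417) = 0.135710
xi = 0.174 / 0.135710 = 1.282149
R = 1.6 * xi * H0 = 1.6 * 1.282149 * 4.91
R = 10.0726 m

10.0726


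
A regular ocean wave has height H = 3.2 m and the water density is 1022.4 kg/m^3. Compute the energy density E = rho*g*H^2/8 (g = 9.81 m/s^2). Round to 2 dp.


E = (1/8) * rho * g * H^2
E = (1/8) * 1022.4 * 9.81 * 3.2^2
E = 0.125 * 1022.4 * 9.81 * 10.2400
E = 12838.07 J/m^2

12838.07


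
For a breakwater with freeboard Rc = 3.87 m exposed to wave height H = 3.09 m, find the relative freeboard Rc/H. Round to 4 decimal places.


Relative freeboard = Rc / H
= 3.87 / 3.09
= 1.2524

1.2524


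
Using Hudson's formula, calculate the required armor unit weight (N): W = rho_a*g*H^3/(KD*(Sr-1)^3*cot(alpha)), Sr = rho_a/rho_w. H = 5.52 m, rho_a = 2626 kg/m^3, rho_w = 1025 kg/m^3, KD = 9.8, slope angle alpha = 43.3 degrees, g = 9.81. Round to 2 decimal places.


Sr = rho_a / rho_w = 2626 / 1025 = 2.561951
(Sr - 1) = 1.561951
(Sr - 1)^3 = 3.810679
cot(43.3) = 1 / tan(43.3) = 1 / 0.942352 = 1.061174
Numerator = 2626 * 9.81 * 5.52^3 = 4332922.9105
Denominator = 9.8 * 3.810679 * 1.061174 = 39.629187
W = 4332922.9105 / 39.629187
W = 109336.66 N

109336.66


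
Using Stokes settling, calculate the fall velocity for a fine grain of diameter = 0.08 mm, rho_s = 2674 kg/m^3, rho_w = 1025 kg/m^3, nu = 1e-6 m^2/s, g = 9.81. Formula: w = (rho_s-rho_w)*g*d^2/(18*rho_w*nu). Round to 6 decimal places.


w = (rho_s - rho_w) * g * d^2 / (18 * rho_w * nu)
d = 0.08 mm = 0.000080 m
rho_s - rho_w = 2674 - 1025 = 1649
Numerator = 1649 * 9.81 * (0.000080)^2 = 0.000103530816
Denominator = 18 * 1025 * 1e-6 = 0.018450
w = 0.005611 m/s

0.005611


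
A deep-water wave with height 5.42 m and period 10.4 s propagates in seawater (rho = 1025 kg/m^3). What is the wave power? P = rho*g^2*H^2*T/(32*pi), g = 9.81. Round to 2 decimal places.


P = rho * g^2 * H^2 * T / (32 * pi)
P = 1025 * 9.81^2 * 5.42^2 * 10.4 / (32 * pi)
P = 1025 * 96.2361 * 29.3764 * 10.4 / 100.53096
P = 299773.99 W/m

299773.99


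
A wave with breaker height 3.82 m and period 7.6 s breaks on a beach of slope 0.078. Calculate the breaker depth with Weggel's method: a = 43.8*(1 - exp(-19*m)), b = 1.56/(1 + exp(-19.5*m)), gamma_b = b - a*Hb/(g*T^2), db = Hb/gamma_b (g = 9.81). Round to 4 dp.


a = 43.8 * (1 - exp(-19 * m))
exp(-19 * 0.078) = exp(-1.4820) = 0.227183
a = 43.8 * (1 - 0.227183) = 33.849390
b = 1.56 / (1 + exp(-19.5 * m))
exp(-19.5 * 0.078) = exp(-1.5210) = 0.218493
b = 1.56 / (1 + 0.218493) = 1.280270
Hb / (g * T^2) = 3.82 / (9.81 * 7.6^2) = 3.82 / 566.6256 = 0.00674167
gamma_b = b - a * Hb/(g*T^2) = 1.280270 - 33.849390 * 0.00674167 = 1.052068
db = Hb / gamma_b = 3.82 / 1.052068
db = 3.6309 m

3.6309


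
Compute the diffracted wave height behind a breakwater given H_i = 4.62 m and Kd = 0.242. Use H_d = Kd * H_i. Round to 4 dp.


H_d = Kd * H_i
H_d = 0.242 * 4.62
H_d = 1.1180 m

1.1180


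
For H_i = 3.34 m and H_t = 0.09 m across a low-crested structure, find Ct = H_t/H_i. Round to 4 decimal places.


Ct = H_t / H_i
Ct = 0.09 / 3.34
Ct = 0.0269

0.0269


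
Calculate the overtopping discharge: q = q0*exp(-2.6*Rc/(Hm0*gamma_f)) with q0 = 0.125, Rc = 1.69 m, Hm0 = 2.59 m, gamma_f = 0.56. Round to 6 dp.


q = q0 * exp(-2.6 * Rc / (Hm0 * gamma_f))
Exponent = -2.6 * 1.69 / (2.59 * 0.56)
= -2.6 * 1.69 / 1.4504
= -3.029509
exp(-3.029509) = 0.048339
q = 0.125 * 0.048339
q = 0.006042 m^3/s/m

0.006042


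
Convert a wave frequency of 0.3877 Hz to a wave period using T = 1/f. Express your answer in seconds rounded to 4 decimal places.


T = 1 / f
T = 1 / 0.3877
T = 2.5793 s

2.5793


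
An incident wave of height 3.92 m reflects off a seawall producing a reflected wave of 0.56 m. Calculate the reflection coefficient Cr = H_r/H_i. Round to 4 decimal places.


Cr = H_r / H_i
Cr = 0.56 / 3.92
Cr = 0.1429

0.1429


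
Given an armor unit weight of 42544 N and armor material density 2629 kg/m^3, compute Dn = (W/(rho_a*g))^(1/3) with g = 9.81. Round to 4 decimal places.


V = W / (rho_a * g)
V = 42544 / (2629 * 9.81)
V = 42544 / 25790.49
V = 1.649600 m^3
Dn = V^(1/3) = 1.649600^(1/3)
Dn = 1.1816 m

1.1816


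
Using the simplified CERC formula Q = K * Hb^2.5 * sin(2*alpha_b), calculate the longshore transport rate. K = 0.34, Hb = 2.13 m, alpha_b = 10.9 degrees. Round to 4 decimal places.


Q = K * Hb^2.5 * sin(2 * alpha_b)
Hb^2.5 = 2.13^2.5 = 6.621388
sin(2 * 10.9) = sin(21.8) = 0.371368
Q = 0.34 * 6.621388 * 0.371368
Q = 0.8360 m^3/s

0.8360


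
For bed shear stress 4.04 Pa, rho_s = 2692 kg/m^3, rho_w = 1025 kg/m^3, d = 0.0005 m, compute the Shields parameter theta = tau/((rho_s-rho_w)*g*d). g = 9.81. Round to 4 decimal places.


theta = tau / ((rho_s - rho_w) * g * d)
rho_s - rho_w = 2692 - 1025 = 1667
Denominator = 1667 * 9.81 * 0.0005 = 8.176635
theta = 4.04 / 8.176635
theta = 0.4941

0.4941


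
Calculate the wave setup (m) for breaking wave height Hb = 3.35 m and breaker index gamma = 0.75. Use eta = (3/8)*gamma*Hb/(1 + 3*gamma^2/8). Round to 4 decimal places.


eta = (3/8) * gamma * Hb / (1 + 3*gamma^2/8)
Numerator = (3/8) * 0.75 * 3.35 = 0.942188
Denominator = 1 + 3*0.75^2/8 = 1 + 0.210938 = 1.210938
eta = 0.942188 / 1.210938
eta = 0.7781 m

0.7781


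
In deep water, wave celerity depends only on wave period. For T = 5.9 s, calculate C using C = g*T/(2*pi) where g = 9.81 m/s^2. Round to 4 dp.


We use the deep-water celerity formula:
C = g * T / (2 * pi)
C = 9.81 * 5.9 / (2 * 3.14159...)
C = 57.879000 / 6.283185
C = 9.2117 m/s

9.2117


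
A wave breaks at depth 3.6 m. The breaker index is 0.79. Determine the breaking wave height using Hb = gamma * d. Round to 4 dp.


Hb = gamma * d
Hb = 0.79 * 3.6
Hb = 2.8440 m

2.8440


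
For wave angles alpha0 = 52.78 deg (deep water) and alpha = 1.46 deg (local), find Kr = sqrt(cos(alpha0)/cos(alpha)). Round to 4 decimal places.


Kr = sqrt(cos(alpha0) / cos(alpha))
cos(52.78) = 0.604877
cos(1.46) = 0.999675
Kr = sqrt(0.604877 / 0.999675)
Kr = sqrt(0.605074)
Kr = 0.7779

0.7779


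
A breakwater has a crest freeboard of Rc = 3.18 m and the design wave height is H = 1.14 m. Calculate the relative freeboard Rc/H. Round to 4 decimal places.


Relative freeboard = Rc / H
= 3.18 / 1.14
= 2.7895

2.7895


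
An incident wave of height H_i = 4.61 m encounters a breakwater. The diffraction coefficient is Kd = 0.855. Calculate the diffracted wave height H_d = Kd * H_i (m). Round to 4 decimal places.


H_d = Kd * H_i
H_d = 0.855 * 4.61
H_d = 3.9416 m

3.9416


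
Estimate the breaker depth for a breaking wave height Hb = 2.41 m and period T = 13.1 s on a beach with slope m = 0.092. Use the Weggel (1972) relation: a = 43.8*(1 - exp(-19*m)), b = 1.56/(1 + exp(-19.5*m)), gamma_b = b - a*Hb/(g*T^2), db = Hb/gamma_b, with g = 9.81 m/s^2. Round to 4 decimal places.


a = 43.8 * (1 - exp(-19 * m))
exp(-19 * 0.092) = exp(-1.7480) = 0.174122
a = 43.8 * (1 - 0.174122) = 36.173463
b = 1.56 / (1 + exp(-19.5 * m))
exp(-19.5 * 0.092) = exp(-1.7940) = 0.166294
b = 1.56 / (1 + 0.166294) = 1.337571
Hb / (g * T^2) = 2.41 / (9.81 * 13.1^2) = 2.41 / 1683.4941 = 0.00143155
gamma_b = b - a * Hb/(g*T^2) = 1.337571 - 36.173463 * 0.00143155 = 1.285787
db = Hb / gamma_b = 2.41 / 1.285787
db = 1.8743 m

1.8743


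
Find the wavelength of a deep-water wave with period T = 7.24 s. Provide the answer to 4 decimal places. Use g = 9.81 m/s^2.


L0 = g * T^2 / (2 * pi)
L0 = 9.81 * 7.24^2 / (2 * pi)
L0 = 9.81 * 52.4176 / 6.28319
L0 = 514.2167 / 6.28319
L0 = 81.8401 m

81.8401


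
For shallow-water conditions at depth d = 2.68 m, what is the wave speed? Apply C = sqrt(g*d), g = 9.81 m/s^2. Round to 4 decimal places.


Using the shallow-water approximation:
C = sqrt(g * d) = sqrt(9.81 * 2.68)
C = sqrt(26.2908)
C = 5.1275 m/s

5.1275


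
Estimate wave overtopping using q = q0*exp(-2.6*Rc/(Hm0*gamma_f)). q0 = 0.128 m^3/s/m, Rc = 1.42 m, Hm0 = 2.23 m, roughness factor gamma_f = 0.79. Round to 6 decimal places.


q = q0 * exp(-2.6 * Rc / (Hm0 * gamma_f))
Exponent = -2.6 * 1.42 / (2.23 * 0.79)
= -2.6 * 1.42 / 1.7617
= -2.095703
exp(-2.095703) = 0.122984
q = 0.128 * 0.122984
q = 0.015742 m^3/s/m

0.015742


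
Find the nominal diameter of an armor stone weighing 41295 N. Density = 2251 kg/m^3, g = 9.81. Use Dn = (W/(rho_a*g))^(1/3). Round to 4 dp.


V = W / (rho_a * g)
V = 41295 / (2251 * 9.81)
V = 41295 / 22082.31
V = 1.870049 m^3
Dn = V^(1/3) = 1.870049^(1/3)
Dn = 1.2320 m

1.2320


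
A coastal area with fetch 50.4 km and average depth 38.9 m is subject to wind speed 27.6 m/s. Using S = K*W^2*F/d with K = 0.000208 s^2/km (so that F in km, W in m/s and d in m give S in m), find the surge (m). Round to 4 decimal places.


S = K * W^2 * F / d
W^2 = 27.6^2 = 761.76
S = 0.000208 * 761.76 * 50.4 / 38.9
Numerator = 0.000208 * 761.76 * 50.4 = 7.985682
S = 7.985682 / 38.9 = 0.2053 m

0.2053


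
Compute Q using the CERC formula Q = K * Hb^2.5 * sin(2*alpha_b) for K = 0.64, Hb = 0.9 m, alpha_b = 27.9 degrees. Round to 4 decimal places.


Q = K * Hb^2.5 * sin(2 * alpha_b)
Hb^2.5 = 0.9^2.5 = 0.768433
sin(2 * 27.9) = sin(55.8) = 0.827081
Q = 0.64 * 0.768433 * 0.827081
Q = 0.4068 m^3/s

0.4068


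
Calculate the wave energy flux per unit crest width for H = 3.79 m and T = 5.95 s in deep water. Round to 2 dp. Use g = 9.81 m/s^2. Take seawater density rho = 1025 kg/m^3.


P = rho * g^2 * H^2 * T / (32 * pi)
P = 1025 * 9.81^2 * 3.79^2 * 5.95 / (32 * pi)
P = 1025 * 96.2361 * 14.3641 * 5.95 / 100.53096
P = 83860.49 W/m

83860.49


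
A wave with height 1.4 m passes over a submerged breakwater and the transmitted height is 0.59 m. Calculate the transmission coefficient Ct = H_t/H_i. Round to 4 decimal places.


Ct = H_t / H_i
Ct = 0.59 / 1.4
Ct = 0.4214

0.4214


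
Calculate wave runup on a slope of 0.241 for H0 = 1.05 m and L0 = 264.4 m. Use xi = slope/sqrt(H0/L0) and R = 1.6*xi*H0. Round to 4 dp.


xi = slope / sqrt(H0/L0)
H0/L0 = 1.05/264.4 = 0.003971
sqrt(0.003971) = 0.063018
xi = 0.241 / 0.063018 = 3.824310
R = 1.6 * xi * H0 = 1.6 * 3.824310 * 1.05
R = 6.4248 m

6.4248


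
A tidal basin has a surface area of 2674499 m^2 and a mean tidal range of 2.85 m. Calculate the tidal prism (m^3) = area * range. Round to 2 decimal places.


Tidal prism = Area * Tidal range
P = 2674499 * 2.85
P = 7622322.15 m^3

7622322.15


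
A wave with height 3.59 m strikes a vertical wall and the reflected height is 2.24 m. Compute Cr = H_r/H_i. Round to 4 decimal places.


Cr = H_r / H_i
Cr = 2.24 / 3.59
Cr = 0.6240

0.6240


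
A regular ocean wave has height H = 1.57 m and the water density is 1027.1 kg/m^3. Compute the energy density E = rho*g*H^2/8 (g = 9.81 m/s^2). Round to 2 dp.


E = (1/8) * rho * g * H^2
E = (1/8) * 1027.1 * 9.81 * 1.57^2
E = 0.125 * 1027.1 * 9.81 * 2.4649
E = 3104.50 J/m^2

3104.50


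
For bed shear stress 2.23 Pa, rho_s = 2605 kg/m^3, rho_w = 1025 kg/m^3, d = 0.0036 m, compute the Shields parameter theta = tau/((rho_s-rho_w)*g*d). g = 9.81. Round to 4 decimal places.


theta = tau / ((rho_s - rho_w) * g * d)
rho_s - rho_w = 2605 - 1025 = 1580
Denominator = 1580 * 9.81 * 0.0036 = 55.799280
theta = 2.23 / 55.799280
theta = 0.0400

0.0400


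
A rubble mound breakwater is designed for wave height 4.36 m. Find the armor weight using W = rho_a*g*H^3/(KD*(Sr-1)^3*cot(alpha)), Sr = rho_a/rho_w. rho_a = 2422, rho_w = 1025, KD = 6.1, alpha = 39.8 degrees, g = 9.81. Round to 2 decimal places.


Sr = rho_a / rho_w = 2422 / 1025 = 2.362927
(Sr - 1) = 1.362927
(Sr - 1)^3 = 2.531731
cot(39.8) = 1 / tan(39.8) = 1 / 0.833169 = 1.200237
Numerator = 2422 * 9.81 * 4.36^3 = 1969257.9798
Denominator = 6.1 * 2.531731 * 1.200237 = 18.535938
W = 1969257.9798 / 18.535938
W = 106240.00 N

106240.00


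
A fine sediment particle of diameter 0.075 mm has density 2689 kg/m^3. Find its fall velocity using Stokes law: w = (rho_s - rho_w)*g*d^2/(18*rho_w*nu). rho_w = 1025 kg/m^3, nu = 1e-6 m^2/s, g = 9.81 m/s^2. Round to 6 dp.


w = (rho_s - rho_w) * g * d^2 / (18 * rho_w * nu)
d = 0.075 mm = 0.000075 m
rho_s - rho_w = 2689 - 1025 = 1664
Numerator = 1664 * 9.81 * (0.000075)^2 = 0.000091821600
Denominator = 18 * 1025 * 1e-6 = 0.018450
w = 0.004977 m/s

0.004977


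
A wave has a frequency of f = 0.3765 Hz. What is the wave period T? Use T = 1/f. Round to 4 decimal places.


T = 1 / f
T = 1 / 0.3765
T = 2.6560 s

2.6560


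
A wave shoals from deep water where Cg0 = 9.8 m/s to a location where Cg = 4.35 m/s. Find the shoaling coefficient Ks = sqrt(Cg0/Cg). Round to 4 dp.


Ks = sqrt(Cg0 / Cg)
Ks = sqrt(9.8 / 4.35)
Ks = sqrt(2.2529)
Ks = 1.5010

1.5010


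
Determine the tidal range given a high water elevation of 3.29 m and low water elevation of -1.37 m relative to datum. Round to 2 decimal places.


Tidal range = High water - Low water
Tidal range = 3.29 - (-1.37)
Tidal range = 4.66 m

4.66


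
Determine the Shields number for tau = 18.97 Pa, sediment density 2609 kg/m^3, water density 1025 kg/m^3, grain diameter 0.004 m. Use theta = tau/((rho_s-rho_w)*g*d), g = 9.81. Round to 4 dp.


theta = tau / ((rho_s - rho_w) * g * d)
rho_s - rho_w = 2609 - 1025 = 1584
Denominator = 1584 * 9.81 * 0.004 = 62.156160
theta = 18.97 / 62.156160
theta = 0.3052

0.3052


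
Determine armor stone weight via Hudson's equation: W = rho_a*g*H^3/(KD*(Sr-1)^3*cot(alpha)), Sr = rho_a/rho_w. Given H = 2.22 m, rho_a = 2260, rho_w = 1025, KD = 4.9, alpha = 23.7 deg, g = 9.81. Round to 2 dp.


Sr = rho_a / rho_w = 2260 / 1025 = 2.204878
(Sr - 1) = 1.204878
(Sr - 1)^3 = 1.749159
cot(23.7) = 1 / tan(23.7) = 1 / 0.438969 = 2.278064
Numerator = 2260 * 9.81 * 2.22^3 = 242569.5988
Denominator = 4.9 * 1.749159 * 2.278064 = 19.525007
W = 242569.5988 / 19.525007
W = 12423.53 N

12423.53


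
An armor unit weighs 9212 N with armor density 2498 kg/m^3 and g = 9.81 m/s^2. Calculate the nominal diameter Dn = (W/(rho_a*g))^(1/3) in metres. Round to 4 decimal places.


V = W / (rho_a * g)
V = 9212 / (2498 * 9.81)
V = 9212 / 24505.38
V = 0.375917 m^3
Dn = V^(1/3) = 0.375917^(1/3)
Dn = 0.7217 m

0.7217


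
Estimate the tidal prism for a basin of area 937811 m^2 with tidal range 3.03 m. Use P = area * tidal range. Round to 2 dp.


Tidal prism = Area * Tidal range
P = 937811 * 3.03
P = 2841567.33 m^3

2841567.33


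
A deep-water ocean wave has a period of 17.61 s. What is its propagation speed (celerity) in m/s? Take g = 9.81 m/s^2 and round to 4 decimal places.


We use the deep-water celerity formula:
C = g * T / (2 * pi)
C = 9.81 * 17.61 / (2 * 3.14159...)
C = 172.754100 / 6.283185
C = 27.4947 m/s

27.4947


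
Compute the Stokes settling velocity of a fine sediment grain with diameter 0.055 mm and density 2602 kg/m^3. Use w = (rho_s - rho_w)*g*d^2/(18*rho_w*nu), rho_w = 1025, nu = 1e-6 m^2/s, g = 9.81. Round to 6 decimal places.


w = (rho_s - rho_w) * g * d^2 / (18 * rho_w * nu)
d = 0.055 mm = 0.000055 m
rho_s - rho_w = 2602 - 1025 = 1577
Numerator = 1577 * 9.81 * (0.000055)^2 = 0.000046797869
Denominator = 18 * 1025 * 1e-6 = 0.018450
w = 0.002536 m/s

0.002536


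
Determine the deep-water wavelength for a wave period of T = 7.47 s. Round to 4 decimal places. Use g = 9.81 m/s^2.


L0 = g * T^2 / (2 * pi)
L0 = 9.81 * 7.47^2 / (2 * pi)
L0 = 9.81 * 55.8009 / 6.28319
L0 = 547.4068 / 6.28319
L0 = 87.1225 m

87.1225


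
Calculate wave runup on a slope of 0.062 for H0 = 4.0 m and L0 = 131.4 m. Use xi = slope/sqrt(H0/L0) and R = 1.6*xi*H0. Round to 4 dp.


xi = slope / sqrt(H0/L0)
H0/L0 = 4.0/131.4 = 0.030441
sqrt(0.030441) = 0.174475
xi = 0.062 / 0.174475 = 0.355353
R = 1.6 * xi * H0 = 1.6 * 0.355353 * 4.0
R = 2.2743 m

2.2743


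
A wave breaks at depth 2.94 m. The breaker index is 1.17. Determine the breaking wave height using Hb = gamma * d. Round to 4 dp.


Hb = gamma * d
Hb = 1.17 * 2.94
Hb = 3.4398 m

3.4398


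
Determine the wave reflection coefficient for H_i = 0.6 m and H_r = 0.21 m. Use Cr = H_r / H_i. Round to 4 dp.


Cr = H_r / H_i
Cr = 0.21 / 0.6
Cr = 0.3500

0.3500


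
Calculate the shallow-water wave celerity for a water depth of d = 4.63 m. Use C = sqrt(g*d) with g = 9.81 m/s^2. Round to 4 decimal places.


Using the shallow-water approximation:
C = sqrt(g * d) = sqrt(9.81 * 4.63)
C = sqrt(45.4203)
C = 6.7395 m/s

6.7395


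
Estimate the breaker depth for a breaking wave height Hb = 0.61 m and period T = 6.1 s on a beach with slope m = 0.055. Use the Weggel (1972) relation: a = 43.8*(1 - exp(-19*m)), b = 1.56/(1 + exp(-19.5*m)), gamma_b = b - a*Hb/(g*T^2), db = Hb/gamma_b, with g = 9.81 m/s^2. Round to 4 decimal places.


a = 43.8 * (1 - exp(-19 * m))
exp(-19 * 0.055) = exp(-1.0450) = 0.351692
a = 43.8 * (1 - 0.351692) = 28.395898
b = 1.56 / (1 + exp(-19.5 * m))
exp(-19.5 * 0.055) = exp(-1.0725) = 0.342152
b = 1.56 / (1 + 0.342152) = 1.162312
Hb / (g * T^2) = 0.61 / (9.81 * 6.1^2) = 0.61 / 365.0301 = 0.00167110
gamma_b = b - a * Hb/(g*T^2) = 1.162312 - 28.395898 * 0.00167110 = 1.114860
db = Hb / gamma_b = 0.61 / 1.114860
db = 0.5472 m

0.5472


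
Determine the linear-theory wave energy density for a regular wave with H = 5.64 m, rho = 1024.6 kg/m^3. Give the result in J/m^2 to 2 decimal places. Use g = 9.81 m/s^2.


E = (1/8) * rho * g * H^2
E = (1/8) * 1024.6 * 9.81 * 5.64^2
E = 0.125 * 1024.6 * 9.81 * 31.8096
E = 39966.08 J/m^2

39966.08


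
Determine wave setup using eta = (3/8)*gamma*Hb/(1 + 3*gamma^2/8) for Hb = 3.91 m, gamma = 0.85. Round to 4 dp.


eta = (3/8) * gamma * Hb / (1 + 3*gamma^2/8)
Numerator = (3/8) * 0.85 * 3.91 = 1.246312
Denominator = 1 + 3*0.85^2/8 = 1 + 0.270938 = 1.270938
eta = 1.246312 / 1.270938
eta = 0.9806 m

0.9806


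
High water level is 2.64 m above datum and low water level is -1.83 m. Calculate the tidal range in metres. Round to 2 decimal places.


Tidal range = High water - Low water
Tidal range = 2.64 - (-1.83)
Tidal range = 4.47 m

4.47


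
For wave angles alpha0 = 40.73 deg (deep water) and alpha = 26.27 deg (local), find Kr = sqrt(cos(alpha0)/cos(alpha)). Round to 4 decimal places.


Kr = sqrt(cos(alpha0) / cos(alpha))
cos(40.73) = 0.757793
cos(26.27) = 0.896718
Kr = sqrt(0.757793 / 0.896718)
Kr = sqrt(0.845073)
Kr = 0.9193

0.9193


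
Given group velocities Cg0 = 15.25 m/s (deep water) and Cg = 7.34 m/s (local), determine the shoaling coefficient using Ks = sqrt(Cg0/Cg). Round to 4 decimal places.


Ks = sqrt(Cg0 / Cg)
Ks = sqrt(15.25 / 7.34)
Ks = sqrt(2.0777)
Ks = 1.4414

1.4414


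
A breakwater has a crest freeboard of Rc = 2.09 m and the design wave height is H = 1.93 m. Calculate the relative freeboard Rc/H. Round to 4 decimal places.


Relative freeboard = Rc / H
= 2.09 / 1.93
= 1.0829

1.0829


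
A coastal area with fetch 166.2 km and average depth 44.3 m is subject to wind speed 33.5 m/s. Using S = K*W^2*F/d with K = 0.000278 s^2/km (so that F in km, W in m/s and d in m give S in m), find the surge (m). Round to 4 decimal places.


S = K * W^2 * F / d
W^2 = 33.5^2 = 1122.25
S = 0.000278 * 1122.25 * 166.2 / 44.3
Numerator = 0.000278 * 1122.25 * 166.2 = 51.851990
S = 51.851990 / 44.3 = 1.1705 m

1.1705


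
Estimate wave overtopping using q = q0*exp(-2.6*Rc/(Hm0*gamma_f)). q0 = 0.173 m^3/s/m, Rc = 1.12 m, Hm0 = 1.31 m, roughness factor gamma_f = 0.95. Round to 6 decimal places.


q = q0 * exp(-2.6 * Rc / (Hm0 * gamma_f))
Exponent = -2.6 * 1.12 / (1.31 * 0.95)
= -2.6 * 1.12 / 1.2445
= -2.339896
exp(-2.339896) = 0.096338
q = 0.173 * 0.096338
q = 0.016666 m^3/s/m

0.016666


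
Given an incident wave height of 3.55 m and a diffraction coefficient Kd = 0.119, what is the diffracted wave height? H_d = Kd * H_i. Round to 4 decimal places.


H_d = Kd * H_i
H_d = 0.119 * 3.55
H_d = 0.4225 m

0.4225


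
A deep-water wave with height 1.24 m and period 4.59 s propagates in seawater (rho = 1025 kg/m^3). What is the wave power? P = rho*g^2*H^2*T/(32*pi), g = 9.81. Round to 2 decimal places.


P = rho * g^2 * H^2 * T / (32 * pi)
P = 1025 * 9.81^2 * 1.24^2 * 4.59 / (32 * pi)
P = 1025 * 96.2361 * 1.5376 * 4.59 / 100.53096
P = 6924.97 W/m

6924.97


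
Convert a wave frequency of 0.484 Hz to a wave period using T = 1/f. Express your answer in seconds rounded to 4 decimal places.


T = 1 / f
T = 1 / 0.484
T = 2.0661 s

2.0661


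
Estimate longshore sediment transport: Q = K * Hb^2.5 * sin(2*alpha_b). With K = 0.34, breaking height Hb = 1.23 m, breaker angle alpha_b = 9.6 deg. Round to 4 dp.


Q = K * Hb^2.5 * sin(2 * alpha_b)
Hb^2.5 = 1.23^2.5 = 1.677887
sin(2 * 9.6) = sin(19.2) = 0.328867
Q = 0.34 * 1.677887 * 0.328867
Q = 0.1876 m^3/s

0.1876
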